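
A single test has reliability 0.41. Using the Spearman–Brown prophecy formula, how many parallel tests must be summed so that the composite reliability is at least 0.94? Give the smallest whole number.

k ≥ ρ*(1−ρ₁)/(ρ₁(1−ρ*)) = 0.94·0.59 / (0.41·0.06) = 22.545.
Smallest integer k = 23.

23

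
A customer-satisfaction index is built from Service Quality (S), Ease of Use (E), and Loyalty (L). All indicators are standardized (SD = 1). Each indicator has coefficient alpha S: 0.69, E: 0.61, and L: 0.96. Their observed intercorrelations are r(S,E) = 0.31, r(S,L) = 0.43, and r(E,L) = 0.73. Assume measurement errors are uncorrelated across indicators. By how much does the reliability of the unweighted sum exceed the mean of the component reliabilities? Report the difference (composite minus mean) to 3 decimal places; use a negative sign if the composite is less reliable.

Var(sum) = 3 + 2.94 = 5.94; true-score variance = 2.26 + 2.94 = 5.2; composite reliability = 0.8754.
Mean component reliability = 0.7533.
Difference = 0.8754 − 0.7533 = 0.122.

0.122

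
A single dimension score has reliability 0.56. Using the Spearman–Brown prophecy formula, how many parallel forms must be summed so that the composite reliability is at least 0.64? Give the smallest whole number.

2

k ≥ ρ*(1−ρ₁)/(ρ₁(1−ρ*)) = 0.64·0.44 / (0.56·0.36) = 1.397.
Smallest integer k = 2.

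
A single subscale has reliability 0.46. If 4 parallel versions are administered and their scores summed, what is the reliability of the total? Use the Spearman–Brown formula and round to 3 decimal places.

0.773

ρ_k = kρ / (1 + (k−1)ρ) = 4·0.46 / (1 + 3·0.46) = 1.840 / 2.380 = 0.773.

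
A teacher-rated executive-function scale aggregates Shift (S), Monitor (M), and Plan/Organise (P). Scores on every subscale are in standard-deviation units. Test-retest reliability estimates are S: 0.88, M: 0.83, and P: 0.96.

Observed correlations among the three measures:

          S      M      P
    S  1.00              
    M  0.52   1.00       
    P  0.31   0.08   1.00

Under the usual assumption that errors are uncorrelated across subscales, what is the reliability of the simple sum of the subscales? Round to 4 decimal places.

Var(S+M+P) = 3 + 2·[0.52 + 0.31 + 0.08] = 3 + 1.82 = 4.82.
Under uncorrelated errors the observed covariances equal the true-score covariances, so only the own-variance terms attenuate.
True-score variance = [0.88 + 0.83 + 0.96] + 1.82 = 2.67 + 1.82 = 4.49.
Reliability = 4.49 / 4.82 = 0.9315.

0.9315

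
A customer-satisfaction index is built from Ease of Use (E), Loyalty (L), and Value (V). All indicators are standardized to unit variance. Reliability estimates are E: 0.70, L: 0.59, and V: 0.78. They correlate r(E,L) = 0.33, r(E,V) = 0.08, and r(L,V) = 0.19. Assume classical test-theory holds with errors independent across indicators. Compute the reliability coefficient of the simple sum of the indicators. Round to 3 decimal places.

0.779

Var(E+L+V) = 3 + 2·[0.33 + 0.08 + 0.19] = 3 + 1.2 = 4.2.
Under uncorrelated errors the observed covariances equal the true-score covariances, so only the own-variance terms attenuate.
True-score variance = [0.70 + 0.59 + 0.78] + 1.2 = 2.07 + 1.2 = 3.27.
Reliability = 3.27 / 4.2 = 0.779.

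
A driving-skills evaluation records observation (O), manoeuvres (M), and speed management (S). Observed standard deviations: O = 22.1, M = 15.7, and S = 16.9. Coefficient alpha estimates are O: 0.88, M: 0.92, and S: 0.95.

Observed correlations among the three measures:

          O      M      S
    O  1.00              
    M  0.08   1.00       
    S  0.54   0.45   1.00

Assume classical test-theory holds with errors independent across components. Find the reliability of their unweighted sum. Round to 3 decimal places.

Var(O+M+S) = 22.1² + 15.7² + 16.9² + 2·[22.1·15.7·0.08 + 22.1·16.9·0.54 + 15.7·16.9·0.45] = 1020.51 + 697.681 = 1718.19.
Under uncorrelated errors the observed covariances equal the true-score covariances, so only the own-variance terms attenuate.
True-score variance = [22.1²·0.88 + 15.7²·0.92 + 16.9²·0.95] + 697.681 = 927.901 + 697.681 = 1625.58.
Reliability = 1625.58 / 1718.19 = 0.946.

0.946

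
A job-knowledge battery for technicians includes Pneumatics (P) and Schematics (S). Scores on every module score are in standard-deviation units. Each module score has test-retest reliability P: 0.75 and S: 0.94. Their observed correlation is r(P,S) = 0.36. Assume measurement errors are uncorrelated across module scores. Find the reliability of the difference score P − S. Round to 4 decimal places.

Var(P−S) = 1 + 1 − 2·0.36 = 2 − 0.72 = 1.28.
Because errors are independent across components, Cov(Tᵢ,Tⱼ) = Cov(Xᵢ,Xⱼ); the off-diagonal part of the true-score variance is the same as above.
True-score variance = [0.75 + 0.94] − 0.72 = 1.69 − 0.72 = 0.97.
Reliability = 0.97 / 1.28 = 0.7578.

0.7578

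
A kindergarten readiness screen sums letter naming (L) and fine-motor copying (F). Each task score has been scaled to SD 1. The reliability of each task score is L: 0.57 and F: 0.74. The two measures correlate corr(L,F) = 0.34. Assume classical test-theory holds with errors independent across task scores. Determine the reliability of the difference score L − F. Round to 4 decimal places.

0.4773

Var(L−F) = 1 + 1 − 2·0.34 = 2 − 0.68 = 1.32.
Under uncorrelated errors the observed covariances equal the true-score covariances, so only the own-variance terms attenuate.
True-score variance = [0.57 + 0.74] − 0.68 = 1.31 − 0.68 = 0.63.
Reliability = 0.63 / 1.32 = 0.4773.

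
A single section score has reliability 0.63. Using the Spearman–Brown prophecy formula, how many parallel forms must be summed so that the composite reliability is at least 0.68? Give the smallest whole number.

2

k ≥ ρ*(1−ρ₁)/(ρ₁(1−ρ*)) = 0.68·0.37 / (0.63·0.32) = 1.248.
Smallest integer k = 2.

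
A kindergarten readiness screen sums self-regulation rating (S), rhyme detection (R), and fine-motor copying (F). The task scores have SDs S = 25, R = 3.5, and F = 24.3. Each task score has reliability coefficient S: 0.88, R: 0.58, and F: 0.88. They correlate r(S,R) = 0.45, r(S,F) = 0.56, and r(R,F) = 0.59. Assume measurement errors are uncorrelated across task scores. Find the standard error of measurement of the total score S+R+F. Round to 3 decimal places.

12.288

Var(total) = 1227.74 + 859.509 = 2087.25.
True-score variance = 1076.74 + 859.509 = 1936.25, so reliability = 0.9277.
Error variance = 2087.25 − 1936.25 = 151.004; SEM = √151.004 = 12.288.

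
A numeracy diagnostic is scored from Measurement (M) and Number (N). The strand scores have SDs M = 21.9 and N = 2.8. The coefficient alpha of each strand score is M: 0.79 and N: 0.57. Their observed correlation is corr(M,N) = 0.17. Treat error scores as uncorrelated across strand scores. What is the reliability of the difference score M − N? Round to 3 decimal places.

0.777

Var(M−N) = 21.9² + 2.8² − 2·21.9·2.8·0.17 = 487.45 − 20.8488 = 466.601.
Because errors are independent across components, Cov(Tᵢ,Tⱼ) = Cov(Xᵢ,Xⱼ); the off-diagonal part of the true-score variance is the same as above.
True-score variance = [21.9²·0.79 + 2.8²·0.57] − 20.8488 = 383.361 − 20.8488 = 362.512.
Reliability = 362.512 / 466.601 = 0.777.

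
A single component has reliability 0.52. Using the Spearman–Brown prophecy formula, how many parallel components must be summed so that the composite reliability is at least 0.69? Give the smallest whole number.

3

k ≥ ρ*(1−ρ₁)/(ρ₁(1−ρ*)) = 0.69·0.48 / (0.52·0.31) = 2.055.
Smallest integer k = 3.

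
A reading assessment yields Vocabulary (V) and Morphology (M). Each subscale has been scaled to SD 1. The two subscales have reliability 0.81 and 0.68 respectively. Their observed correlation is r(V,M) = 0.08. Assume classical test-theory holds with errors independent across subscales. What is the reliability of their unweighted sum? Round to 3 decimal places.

Var(V+M) = 2 + 2·[0.08] = 2 + 0.16 = 2.16.
Under uncorrelated errors the observed covariances equal the true-score covariances, so only the own-variance terms attenuate.
True-score variance = [0.81 + 0.68] + 0.16 = 1.49 + 0.16 = 1.65.
Reliability = 1.65 / 2.16 = 0.764.

0.764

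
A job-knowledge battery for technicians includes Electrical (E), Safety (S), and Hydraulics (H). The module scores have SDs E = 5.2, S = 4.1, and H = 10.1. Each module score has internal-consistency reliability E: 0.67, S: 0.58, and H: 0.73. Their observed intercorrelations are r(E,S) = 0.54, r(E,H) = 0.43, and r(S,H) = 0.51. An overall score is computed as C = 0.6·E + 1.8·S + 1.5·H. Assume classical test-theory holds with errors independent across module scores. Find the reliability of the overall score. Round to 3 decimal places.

Var(C) = 0.6²·5.2² + 1.8²·4.1² + 1.5²·10.1² + 2·[1.08·5.2·4.1·0.54 + 0.9·5.2·10.1·0.43 + 2.7·4.1·10.1·0.51] = 293.721 + 179.561 = 473.283.
With uncorrelated errors the cross-covariances are all true-score covariance, so they carry over unchanged; only the diagonal terms shrink to ρᵢσᵢ².
True-score variance = [0.6²·5.2²·0.67 + 1.8²·4.1²·0.58 + 1.5²·10.1²·0.73] + 179.561 = 205.663 + 179.561 = 385.224.
Reliability = 385.224 / 473.283 = 0.814.

0.814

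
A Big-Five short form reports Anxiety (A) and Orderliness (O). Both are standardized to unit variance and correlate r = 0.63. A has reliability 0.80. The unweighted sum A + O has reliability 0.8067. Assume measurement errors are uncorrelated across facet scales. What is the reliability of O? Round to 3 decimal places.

Var(A+O) = 2 + 2·0.63 = 3.260.
True-score variance = ρ_A + ρ_O + 2·0.63, so 0.8067 = (0.80 + ρ_O + 1.26) / 3.260.
ρ_O = 0.8067·3.260 − 0.80 − 1.26 = 0.570.

0.570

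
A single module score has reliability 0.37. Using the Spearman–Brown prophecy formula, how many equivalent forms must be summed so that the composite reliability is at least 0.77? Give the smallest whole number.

6

k ≥ ρ*(1−ρ₁)/(ρ₁(1−ρ*)) = 0.77·0.63 / (0.37·0.23) = 5.700.
Smallest integer k = 6.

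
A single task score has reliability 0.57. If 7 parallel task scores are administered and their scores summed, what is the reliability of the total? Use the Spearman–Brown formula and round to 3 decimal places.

ρ_k = kρ / (1 + (k−1)ρ) = 7·0.57 / (1 + 6·0.57) = 3.990 / 4.420 = 0.903.

0.903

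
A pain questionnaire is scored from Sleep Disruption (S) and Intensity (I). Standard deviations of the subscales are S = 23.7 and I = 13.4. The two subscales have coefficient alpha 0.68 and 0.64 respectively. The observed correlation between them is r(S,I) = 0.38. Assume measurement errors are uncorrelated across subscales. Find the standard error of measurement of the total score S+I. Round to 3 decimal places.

Var(total) = 741.25 + 241.361 = 982.611.
True-score variance = 496.868 + 241.361 = 738.228, so reliability = 0.7513.
Error variance = 982.611 − 738.228 = 244.382; SEM = √244.382 = 15.633.

15.633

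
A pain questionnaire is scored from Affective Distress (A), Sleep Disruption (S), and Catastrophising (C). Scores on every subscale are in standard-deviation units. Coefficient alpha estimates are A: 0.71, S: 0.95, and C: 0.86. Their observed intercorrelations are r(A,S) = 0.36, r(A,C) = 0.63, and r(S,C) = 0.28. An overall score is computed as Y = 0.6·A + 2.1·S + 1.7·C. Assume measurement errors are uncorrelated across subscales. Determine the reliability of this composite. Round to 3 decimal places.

0.938

Var(Y) = 0.6² + 2.1² + 1.7² + 2·[1.26·0.36 + 1.02·0.63 + 3.57·0.28] = 7.66 + 4.1916 = 11.8516.
With uncorrelated errors the cross-covariances are all true-score covariance, so they carry over unchanged; only the diagonal terms shrink to ρᵢσᵢ².
True-score variance = [0.6²·0.71 + 2.1²·0.95 + 1.7²·0.86] + 4.1916 = 6.9305 + 4.1916 = 11.1221.
Reliability = 11.1221 / 11.8516 = 0.938.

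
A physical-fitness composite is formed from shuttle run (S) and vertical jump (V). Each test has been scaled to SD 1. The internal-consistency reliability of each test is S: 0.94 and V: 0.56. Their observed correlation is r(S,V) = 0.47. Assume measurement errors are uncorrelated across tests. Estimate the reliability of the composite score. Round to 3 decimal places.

0.830

Var(S+V) = 2 + 2·[0.47] = 2 + 0.94 = 2.94.
Under uncorrelated errors the observed covariances equal the true-score covariances, so only the own-variance terms attenuate.
True-score variance = [0.94 + 0.56] + 0.94 = 1.5 + 0.94 = 2.44.
Reliability = 2.44 / 2.94 = 0.830.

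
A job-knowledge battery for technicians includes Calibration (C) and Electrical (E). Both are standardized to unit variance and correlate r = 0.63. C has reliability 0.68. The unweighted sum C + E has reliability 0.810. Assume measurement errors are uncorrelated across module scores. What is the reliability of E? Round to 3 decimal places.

0.701

Var(C+E) = 2 + 2·0.63 = 3.260.
True-score variance = ρ_C + ρ_E + 2·0.63, so 0.810 = (0.68 + ρ_E + 1.26) / 3.260.
ρ_E = 0.810·3.260 − 0.68 − 1.26 = 0.701.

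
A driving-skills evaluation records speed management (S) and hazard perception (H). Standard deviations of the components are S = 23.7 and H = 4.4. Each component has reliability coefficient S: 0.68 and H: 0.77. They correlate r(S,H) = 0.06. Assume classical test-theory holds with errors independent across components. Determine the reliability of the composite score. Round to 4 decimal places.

Var(S+H) = 23.7² + 4.4² + 2·[23.7·4.4·0.06] = 581.05 + 12.5136 = 593.564.
Because errors are independent across components, Cov(Tᵢ,Tⱼ) = Cov(Xᵢ,Xⱼ); the off-diagonal part of the true-score variance is the same as above.
True-score variance = [23.7²·0.68 + 4.4²·0.77] + 12.5136 = 396.856 + 12.5136 = 409.37.
Reliability = 409.37 / 593.564 = 0.6897.

0.6897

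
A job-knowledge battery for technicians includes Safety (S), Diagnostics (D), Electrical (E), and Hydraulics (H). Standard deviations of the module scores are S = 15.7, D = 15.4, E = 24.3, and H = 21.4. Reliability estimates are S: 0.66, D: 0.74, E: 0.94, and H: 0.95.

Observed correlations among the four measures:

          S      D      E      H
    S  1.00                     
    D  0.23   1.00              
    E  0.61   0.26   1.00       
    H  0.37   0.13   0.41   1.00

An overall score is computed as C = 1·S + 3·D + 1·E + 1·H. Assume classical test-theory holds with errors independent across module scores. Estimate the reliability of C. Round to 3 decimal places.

Var(C) = 15.7² + 3²·15.4² + 24.3² + 21.4² + 2·[3·15.7·15.4·0.23 + 15.7·24.3·0.61 + 15.7·21.4·0.37 + 3·15.4·24.3·0.26 + 3·15.4·21.4·0.13 + 24.3·21.4·0.41] = 3429.38 + 2314.98 = 5744.36.
Because errors are independent across components, Cov(Tᵢ,Tⱼ) = Cov(Xᵢ,Xⱼ); the off-diagonal part of the true-score variance is the same as above.
True-score variance = [15.7²·0.66 + 3²·15.4²·0.74 + 24.3²·0.94 + 21.4²·0.95] + 2314.98 = 2732.29 + 2314.98 = 5047.27.
Reliability = 5047.27 / 5744.36 = 0.879.

0.879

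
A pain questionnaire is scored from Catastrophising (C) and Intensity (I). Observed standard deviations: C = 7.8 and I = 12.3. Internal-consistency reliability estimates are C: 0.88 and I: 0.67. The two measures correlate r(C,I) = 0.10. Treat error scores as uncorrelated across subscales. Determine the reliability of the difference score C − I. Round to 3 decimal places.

0.703

Var(C−I) = 7.8² + 12.3² − 2·7.8·12.3·0.10 = 212.13 − 19.188 = 192.942.
Because errors are independent across components, Cov(Tᵢ,Tⱼ) = Cov(Xᵢ,Xⱼ); the off-diagonal part of the true-score variance is the same as above.
True-score variance = [7.8²·0.88 + 12.3²·0.67] − 19.188 = 154.904 − 19.188 = 135.716.
Reliability = 135.716 / 192.942 = 0.703.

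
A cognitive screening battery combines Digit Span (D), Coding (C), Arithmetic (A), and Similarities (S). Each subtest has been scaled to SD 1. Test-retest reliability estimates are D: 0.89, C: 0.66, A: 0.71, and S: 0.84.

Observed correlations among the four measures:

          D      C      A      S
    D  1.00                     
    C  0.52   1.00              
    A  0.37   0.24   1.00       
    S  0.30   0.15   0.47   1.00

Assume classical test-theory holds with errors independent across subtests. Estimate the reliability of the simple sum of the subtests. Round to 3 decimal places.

0.889

Var(D+C+A+S) = 4 + 2·[0.52 + 0.37 + 0.30 + 0.24 + 0.15 + 0.47] = 4 + 4.1 = 8.1.
With uncorrelated errors the cross-covariances are all true-score covariance, so they carry over unchanged; only the diagonal terms shrink to ρᵢσᵢ².
True-score variance = [0.89 + 0.66 + 0.71 + 0.84] + 4.1 = 3.1 + 4.1 = 7.2.
Reliability = 7.2 / 8.1 = 0.889.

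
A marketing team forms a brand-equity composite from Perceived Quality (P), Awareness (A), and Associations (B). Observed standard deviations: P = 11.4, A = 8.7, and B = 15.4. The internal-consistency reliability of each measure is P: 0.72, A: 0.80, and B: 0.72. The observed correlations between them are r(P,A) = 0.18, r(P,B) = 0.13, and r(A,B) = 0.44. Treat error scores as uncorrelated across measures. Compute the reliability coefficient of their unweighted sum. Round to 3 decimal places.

Var(P+A+B) = 11.4² + 8.7² + 15.4² + 2·[11.4·8.7·0.18 + 11.4·15.4·0.13 + 8.7·15.4·0.44] = 442.81 + 199.253 = 642.063.
Because errors are independent across components, Cov(Tᵢ,Tⱼ) = Cov(Xᵢ,Xⱼ); the off-diagonal part of the true-score variance is the same as above.
True-score variance = [11.4²·0.72 + 8.7²·0.80 + 15.4²·0.72] + 199.253 = 324.878 + 199.253 = 524.131.
Reliability = 524.131 / 642.063 = 0.816.

0.816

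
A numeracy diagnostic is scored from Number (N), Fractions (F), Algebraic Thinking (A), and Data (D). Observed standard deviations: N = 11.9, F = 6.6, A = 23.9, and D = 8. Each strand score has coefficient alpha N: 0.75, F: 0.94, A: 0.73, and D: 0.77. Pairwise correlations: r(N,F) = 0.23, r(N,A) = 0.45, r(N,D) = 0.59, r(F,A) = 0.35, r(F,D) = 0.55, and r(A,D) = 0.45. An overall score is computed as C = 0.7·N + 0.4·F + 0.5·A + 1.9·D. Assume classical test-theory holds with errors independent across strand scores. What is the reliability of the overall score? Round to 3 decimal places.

0.882

Var(C) = 0.7²·11.9² + 0.4²·6.6² + 0.5²·23.9² + 1.9²·8² + 2·[0.28·11.9·6.6·0.23 + 0.35·11.9·23.9·0.45 + 1.33·11.9·8·0.59 + 0.2·6.6·23.9·0.35 + 0.76·6.6·8·0.55 + 0.95·23.9·8·0.45] = 450.201 + 478.812 = 929.013.
Because errors are independent across components, Cov(Tᵢ,Tⱼ) = Cov(Xᵢ,Xⱼ); the off-diagonal part of the true-score variance is the same as above.
True-score variance = [0.7²·11.9²·0.75 + 0.4²·6.6²·0.94 + 0.5²·23.9²·0.73 + 1.9²·8²·0.77] + 478.812 = 340.74 + 478.812 = 819.552.
Reliability = 819.552 / 929.013 = 0.882.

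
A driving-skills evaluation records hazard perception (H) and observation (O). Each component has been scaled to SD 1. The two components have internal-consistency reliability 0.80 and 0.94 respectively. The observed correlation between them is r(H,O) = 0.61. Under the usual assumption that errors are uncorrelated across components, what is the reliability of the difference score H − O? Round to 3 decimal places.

Var(H−O) = 1 + 1 − 2·0.61 = 2 − 1.22 = 0.78.
With uncorrelated errors the cross-covariances are all true-score covariance, so they carry over unchanged; only the diagonal terms shrink to ρᵢσᵢ².
True-score variance = [0.80 + 0.94] − 1.22 = 1.74 − 1.22 = 0.52.
Reliability = 0.52 / 0.78 = 0.667.

0.667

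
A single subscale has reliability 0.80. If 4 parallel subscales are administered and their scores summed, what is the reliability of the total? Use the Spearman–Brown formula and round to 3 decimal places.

0.941

ρ_k = kρ / (1 + (k−1)ρ) = 4·0.80 / (1 + 3·0.80) = 3.200 / 3.400 = 0.941.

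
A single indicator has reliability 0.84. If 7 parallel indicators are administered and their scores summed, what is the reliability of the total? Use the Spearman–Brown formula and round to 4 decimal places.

ρ_k = kρ / (1 + (k−1)ρ) = 7·0.84 / (1 + 6·0.84) = 5.880 / 6.040 = 0.9735.

0.9735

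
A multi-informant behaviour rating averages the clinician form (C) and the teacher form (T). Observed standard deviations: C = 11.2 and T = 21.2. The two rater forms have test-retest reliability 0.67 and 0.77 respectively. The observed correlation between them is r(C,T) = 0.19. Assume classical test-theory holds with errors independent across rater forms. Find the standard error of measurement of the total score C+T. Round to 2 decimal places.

12.03

Var(total) = 574.88 + 90.2272 = 665.107.
True-score variance = 430.114 + 90.2272 = 520.341, so reliability = 0.7823.
Error variance = 665.107 − 520.341 = 144.766; SEM = √144.766 = 12.03.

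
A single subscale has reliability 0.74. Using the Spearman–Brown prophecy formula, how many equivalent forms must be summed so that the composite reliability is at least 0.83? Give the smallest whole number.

k ≥ ρ*(1−ρ₁)/(ρ₁(1−ρ*)) = 0.83·0.26 / (0.74·0.17) = 1.715.
Smallest integer k = 2.

2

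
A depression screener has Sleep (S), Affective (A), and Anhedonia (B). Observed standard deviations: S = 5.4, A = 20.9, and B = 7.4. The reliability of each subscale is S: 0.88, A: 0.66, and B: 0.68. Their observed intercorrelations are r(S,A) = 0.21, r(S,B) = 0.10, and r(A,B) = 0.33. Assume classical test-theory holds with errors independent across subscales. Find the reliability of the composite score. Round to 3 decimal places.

0.750

Var(S+A+B) = 5.4² + 20.9² + 7.4² + 2·[5.4·20.9·0.21 + 5.4·7.4·0.10 + 20.9·7.4·0.33] = 520.73 + 157.469 = 678.199.
Under uncorrelated errors the observed covariances equal the true-score covariances, so only the own-variance terms attenuate.
True-score variance = [5.4²·0.88 + 20.9²·0.66 + 7.4²·0.68] + 157.469 = 351.192 + 157.469 = 508.661.
Reliability = 508.661 / 678.199 = 0.750.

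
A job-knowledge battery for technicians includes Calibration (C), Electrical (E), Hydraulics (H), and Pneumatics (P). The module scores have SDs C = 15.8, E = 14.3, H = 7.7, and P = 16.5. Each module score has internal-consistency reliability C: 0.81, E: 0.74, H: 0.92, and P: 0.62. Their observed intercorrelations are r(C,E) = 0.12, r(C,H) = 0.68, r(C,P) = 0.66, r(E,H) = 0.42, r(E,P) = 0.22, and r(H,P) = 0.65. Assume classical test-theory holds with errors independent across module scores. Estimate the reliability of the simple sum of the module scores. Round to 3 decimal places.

0.878

Var(C+E+H+P) = 15.8² + 14.3² + 7.7² + 16.5² + 2·[15.8·14.3·0.12 + 15.8·7.7·0.68 + 15.8·16.5·0.66 + 14.3·7.7·0.42 + 14.3·16.5·0.22 + 7.7·16.5·0.65] = 785.67 + 925.283 = 1710.95.
Because errors are independent across components, Cov(Tᵢ,Tⱼ) = Cov(Xᵢ,Xⱼ); the off-diagonal part of the true-score variance is the same as above.
True-score variance = [15.8²·0.81 + 14.3²·0.74 + 7.7²·0.92 + 16.5²·0.62] + 925.283 = 576.873 + 925.283 = 1502.16.
Reliability = 1502.16 / 1710.95 = 0.878.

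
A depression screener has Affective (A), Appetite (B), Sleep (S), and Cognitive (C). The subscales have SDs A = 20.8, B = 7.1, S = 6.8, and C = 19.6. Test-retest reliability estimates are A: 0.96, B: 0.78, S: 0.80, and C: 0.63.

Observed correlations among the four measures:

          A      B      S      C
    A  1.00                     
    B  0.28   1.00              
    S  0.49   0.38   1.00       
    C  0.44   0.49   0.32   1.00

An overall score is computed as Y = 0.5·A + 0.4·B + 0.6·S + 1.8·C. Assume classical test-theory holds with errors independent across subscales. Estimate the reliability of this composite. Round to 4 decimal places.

0.7599

Var(Y) = 0.5²·20.8² + 0.4²·7.1² + 0.6²·6.8² + 1.8²·19.6² + 2·[0.2·20.8·7.1·0.28 + 0.3·20.8·6.8·0.49 + 0.9·20.8·19.6·0.44 + 0.24·7.1·6.8·0.38 + 0.72·7.1·19.6·0.49 + 1.08·6.8·19.6·0.32] = 1377.55 + 580.127 = 1957.68.
Because errors are independent across components, Cov(Tᵢ,Tⱼ) = Cov(Xᵢ,Xⱼ); the off-diagonal part of the true-score variance is the same as above.
True-score variance = [0.5²·20.8²·0.96 + 0.4²·7.1²·0.78 + 0.6²·6.8²·0.80 + 1.8²·19.6²·0.63] + 580.127 = 907.589 + 580.127 = 1487.72.
Reliability = 1487.72 / 1957.68 = 0.7599.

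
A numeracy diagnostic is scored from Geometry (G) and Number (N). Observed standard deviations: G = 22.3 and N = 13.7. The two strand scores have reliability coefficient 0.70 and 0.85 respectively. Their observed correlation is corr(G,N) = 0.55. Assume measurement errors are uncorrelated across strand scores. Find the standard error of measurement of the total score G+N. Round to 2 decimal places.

Var(total) = 684.98 + 336.061 = 1021.04.
True-score variance = 507.639 + 336.061 = 843.701, so reliability = 0.8263.
Error variance = 1021.04 − 843.701 = 177.341; SEM = √177.341 = 13.32.

13.32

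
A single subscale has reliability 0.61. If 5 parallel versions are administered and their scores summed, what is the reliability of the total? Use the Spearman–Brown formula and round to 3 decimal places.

0.887

ρ_k = kρ / (1 + (k−1)ρ) = 5·0.61 / (1 + 4·0.61) = 3.050 / 3.440 = 0.887.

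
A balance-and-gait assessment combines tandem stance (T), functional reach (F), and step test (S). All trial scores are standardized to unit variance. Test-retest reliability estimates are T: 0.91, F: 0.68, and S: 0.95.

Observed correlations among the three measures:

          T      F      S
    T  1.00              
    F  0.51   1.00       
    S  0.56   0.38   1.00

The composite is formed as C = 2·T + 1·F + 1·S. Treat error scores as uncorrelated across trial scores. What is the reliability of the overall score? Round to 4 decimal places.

Var(C) = 2² + 1 + 1 + 2·[2·0.51 + 2·0.56 + 0.38] = 6 + 5.04 = 11.04.
With uncorrelated errors the cross-covariances are all true-score covariance, so they carry over unchanged; only the diagonal terms shrink to ρᵢσᵢ².
True-score variance = [2²·0.91 + 0.68 + 0.95] + 5.04 = 5.27 + 5.04 = 10.31.
Reliability = 10.31 / 11.04 = 0.9339.

0.9339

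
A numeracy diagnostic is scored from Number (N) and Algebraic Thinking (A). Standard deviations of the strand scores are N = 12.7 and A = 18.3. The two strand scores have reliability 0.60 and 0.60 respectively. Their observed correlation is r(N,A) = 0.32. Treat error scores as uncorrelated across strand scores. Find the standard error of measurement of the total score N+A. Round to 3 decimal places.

Var(total) = 496.18 + 148.742 = 644.922.
True-score variance = 297.708 + 148.742 = 446.45, so reliability = 0.6923.
Error variance = 644.922 − 446.45 = 198.472; SEM = √198.472 = 14.088.

14.088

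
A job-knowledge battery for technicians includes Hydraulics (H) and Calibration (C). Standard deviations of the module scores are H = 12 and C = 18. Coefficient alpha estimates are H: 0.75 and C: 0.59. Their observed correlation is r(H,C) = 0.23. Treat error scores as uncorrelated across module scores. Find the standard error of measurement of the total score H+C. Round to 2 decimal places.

Var(total) = 468 + 99.36 = 567.36.
True-score variance = 299.16 + 99.36 = 398.52, so reliability = 0.7024.
Error variance = 567.36 − 398.52 = 168.84; SEM = √168.84 = 12.99.

12.99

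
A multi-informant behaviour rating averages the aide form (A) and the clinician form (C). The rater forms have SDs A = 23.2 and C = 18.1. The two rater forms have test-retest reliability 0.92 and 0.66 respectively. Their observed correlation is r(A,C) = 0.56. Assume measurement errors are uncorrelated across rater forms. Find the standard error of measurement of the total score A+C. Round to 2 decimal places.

Var(total) = 865.85 + 470.31 = 1336.16.
True-score variance = 711.403 + 470.31 = 1181.71, so reliability = 0.8844.
Error variance = 1336.16 − 1181.71 = 154.447; SEM = √154.447 = 12.43.

12.43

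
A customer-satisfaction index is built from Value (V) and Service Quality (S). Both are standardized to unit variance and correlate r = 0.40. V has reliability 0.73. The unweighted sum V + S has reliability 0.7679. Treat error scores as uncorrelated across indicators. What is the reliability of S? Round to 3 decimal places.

0.620

Var(V+S) = 2 + 2·0.40 = 2.800.
True-score variance = ρ_V + ρ_S + 2·0.40, so 0.7679 = (0.73 + ρ_S + 0.80) / 2.800.
ρ_S = 0.7679·2.800 − 0.73 − 0.80 = 0.620.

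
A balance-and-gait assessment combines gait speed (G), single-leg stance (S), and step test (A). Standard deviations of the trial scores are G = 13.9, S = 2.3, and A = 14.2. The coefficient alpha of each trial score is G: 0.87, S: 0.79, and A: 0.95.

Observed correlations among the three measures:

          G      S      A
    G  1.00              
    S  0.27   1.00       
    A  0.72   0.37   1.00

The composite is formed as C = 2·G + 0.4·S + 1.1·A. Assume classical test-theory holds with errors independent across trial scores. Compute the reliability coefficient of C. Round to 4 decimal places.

0.9323

Var(C) = 2²·13.9² + 0.4²·2.3² + 1.1²·14.2² + 2·[0.8·13.9·2.3·0.27 + 2.2·13.9·14.2·0.72 + 0.44·2.3·14.2·0.37] = 1017.67 + 649.745 = 1667.42.
Under uncorrelated errors the observed covariances equal the true-score covariances, so only the own-variance terms attenuate.
True-score variance = [2²·13.9²·0.87 + 0.4²·2.3²·0.79 + 1.1²·14.2²·0.95] + 649.745 = 904.825 + 649.745 = 1554.57.
Reliability = 1554.57 / 1667.42 = 0.9323.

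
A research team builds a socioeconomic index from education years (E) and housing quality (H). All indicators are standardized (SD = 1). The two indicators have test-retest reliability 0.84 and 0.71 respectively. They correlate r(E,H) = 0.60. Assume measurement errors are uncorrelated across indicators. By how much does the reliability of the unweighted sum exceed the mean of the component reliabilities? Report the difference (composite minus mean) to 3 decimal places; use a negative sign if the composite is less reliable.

Var(sum) = 2 + 1.2 = 3.2; true-score variance = 1.55 + 1.2 = 2.75; composite reliability = 0.8594.
Mean component reliability = 0.7750.
Difference = 0.8594 − 0.7750 = 0.084.

0.084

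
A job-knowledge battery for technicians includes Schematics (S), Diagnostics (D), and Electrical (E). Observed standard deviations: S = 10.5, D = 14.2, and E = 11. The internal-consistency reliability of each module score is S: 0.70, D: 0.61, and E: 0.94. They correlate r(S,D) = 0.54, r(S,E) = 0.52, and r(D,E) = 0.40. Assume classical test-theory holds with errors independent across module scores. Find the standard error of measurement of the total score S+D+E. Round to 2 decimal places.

10.91

Var(total) = 432.89 + 406.108 = 838.998.
True-score variance = 313.915 + 406.108 = 720.023, so reliability = 0.8582.
Error variance = 838.998 − 720.023 = 118.975; SEM = √118.975 = 10.91.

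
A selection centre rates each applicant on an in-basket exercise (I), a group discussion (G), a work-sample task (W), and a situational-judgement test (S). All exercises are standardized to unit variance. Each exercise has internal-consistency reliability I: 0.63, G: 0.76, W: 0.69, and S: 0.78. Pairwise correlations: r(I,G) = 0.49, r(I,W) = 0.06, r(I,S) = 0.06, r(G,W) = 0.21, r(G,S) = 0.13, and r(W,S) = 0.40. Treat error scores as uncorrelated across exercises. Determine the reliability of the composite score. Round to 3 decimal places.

Var(I+G+W+S) = 4 + 2·[0.49 + 0.06 + 0.06 + 0.21 + 0.13 + 0.40] = 4 + 2.7 = 6.7.
With uncorrelated errors the cross-covariances are all true-score covariance, so they carry over unchanged; only the diagonal terms shrink to ρᵢσᵢ².
True-score variance = [0.63 + 0.76 + 0.69 + 0.78] + 2.7 = 2.86 + 2.7 = 5.56.
Reliability = 5.56 / 6.7 = 0.830.

0.830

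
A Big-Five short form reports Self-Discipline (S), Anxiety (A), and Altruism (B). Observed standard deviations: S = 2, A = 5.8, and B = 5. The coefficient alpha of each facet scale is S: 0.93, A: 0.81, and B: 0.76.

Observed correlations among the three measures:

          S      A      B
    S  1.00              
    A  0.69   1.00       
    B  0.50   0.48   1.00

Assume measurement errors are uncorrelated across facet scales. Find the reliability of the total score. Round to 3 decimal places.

0.891

Var(S+A+B) = 2² + 5.8² + 5² + 2·[2·5.8·0.69 + 2·5·0.50 + 5.8·5·0.48] = 62.64 + 53.848 = 116.488.
Under uncorrelated errors the observed covariances equal the true-score covariances, so only the own-variance terms attenuate.
True-score variance = [2²·0.93 + 5.8²·0.81 + 5²·0.76] + 53.848 = 49.9684 + 53.848 = 103.816.
Reliability = 103.816 / 116.488 = 0.891.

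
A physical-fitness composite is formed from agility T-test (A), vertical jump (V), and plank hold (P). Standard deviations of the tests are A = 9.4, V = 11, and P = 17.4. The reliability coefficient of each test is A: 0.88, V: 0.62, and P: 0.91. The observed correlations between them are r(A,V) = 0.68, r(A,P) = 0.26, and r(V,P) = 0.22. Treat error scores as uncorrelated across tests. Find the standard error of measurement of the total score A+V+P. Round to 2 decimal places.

9.16

Var(total) = 512.12 + 309.891 = 822.011.
True-score variance = 428.288 + 309.891 = 738.18, so reliability = 0.8980.
Error variance = 822.011 − 738.18 = 83.8316; SEM = √83.8316 = 9.16.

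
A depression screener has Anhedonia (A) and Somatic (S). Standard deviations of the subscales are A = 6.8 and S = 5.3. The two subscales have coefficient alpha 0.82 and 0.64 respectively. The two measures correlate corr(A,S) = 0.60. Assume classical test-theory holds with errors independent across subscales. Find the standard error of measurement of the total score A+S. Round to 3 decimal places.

Var(total) = 74.33 + 43.248 = 117.578.
True-score variance = 55.8944 + 43.248 = 99.1424, so reliability = 0.8432.
Error variance = 117.578 − 99.1424 = 18.4356; SEM = √18.4356 = 4.294.

4.294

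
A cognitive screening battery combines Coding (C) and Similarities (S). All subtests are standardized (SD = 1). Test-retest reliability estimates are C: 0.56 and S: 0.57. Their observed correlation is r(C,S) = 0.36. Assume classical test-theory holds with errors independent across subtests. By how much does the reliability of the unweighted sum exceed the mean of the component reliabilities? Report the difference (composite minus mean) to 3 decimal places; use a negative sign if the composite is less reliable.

Var(sum) = 2 + 0.72 = 2.72; true-score variance = 1.13 + 0.72 = 1.85; composite reliability = 0.6801.
Mean component reliability = 0.5650.
Difference = 0.6801 − 0.5650 = 0.115.

0.115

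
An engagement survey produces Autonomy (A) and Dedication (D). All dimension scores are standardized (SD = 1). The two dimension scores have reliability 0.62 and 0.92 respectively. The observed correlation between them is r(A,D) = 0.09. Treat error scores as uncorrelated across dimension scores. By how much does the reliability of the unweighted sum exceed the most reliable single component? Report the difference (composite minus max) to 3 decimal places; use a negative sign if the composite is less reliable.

Var(sum) = 2 + 0.18 = 2.18; true-score variance = 1.54 + 0.18 = 1.72; composite reliability = 0.7890.
Max component reliability = 0.9200.
Difference = 0.7890 − 0.9200 = -0.131.

-0.131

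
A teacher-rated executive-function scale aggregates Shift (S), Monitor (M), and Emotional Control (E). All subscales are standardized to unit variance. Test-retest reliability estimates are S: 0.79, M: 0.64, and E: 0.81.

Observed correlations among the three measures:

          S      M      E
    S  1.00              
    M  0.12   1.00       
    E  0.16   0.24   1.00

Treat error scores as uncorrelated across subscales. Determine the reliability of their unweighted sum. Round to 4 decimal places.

0.8119

Var(S+M+E) = 3 + 2·[0.12 + 0.16 + 0.24] = 3 + 1.04 = 4.04.
Under uncorrelated errors the observed covariances equal the true-score covariances, so only the own-variance terms attenuate.
True-score variance = [0.79 + 0.64 + 0.81] + 1.04 = 2.24 + 1.04 = 3.28.
Reliability = 3.28 / 4.04 = 0.8119.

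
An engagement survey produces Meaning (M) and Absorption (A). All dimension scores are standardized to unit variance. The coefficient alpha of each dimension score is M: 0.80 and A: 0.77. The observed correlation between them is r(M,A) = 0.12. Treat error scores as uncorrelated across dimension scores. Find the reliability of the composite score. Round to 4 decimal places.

Var(M+A) = 2 + 2·[0.12] = 2 + 0.24 = 2.24.
With uncorrelated errors the cross-covariances are all true-score covariance, so they carry over unchanged; only the diagonal terms shrink to ρᵢσᵢ².
True-score variance = [0.80 + 0.77] + 0.24 = 1.57 + 0.24 = 1.81.
Reliability = 1.81 / 2.24 = 0.8080.

0.8080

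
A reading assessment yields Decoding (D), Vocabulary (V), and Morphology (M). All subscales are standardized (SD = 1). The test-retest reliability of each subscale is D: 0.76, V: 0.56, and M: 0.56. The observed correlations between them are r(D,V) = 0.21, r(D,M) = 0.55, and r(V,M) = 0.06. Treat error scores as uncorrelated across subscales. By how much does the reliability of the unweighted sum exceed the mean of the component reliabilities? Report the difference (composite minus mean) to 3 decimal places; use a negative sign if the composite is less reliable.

0.132

Var(sum) = 3 + 1.64 = 4.64; true-score variance = 1.88 + 1.64 = 3.52; composite reliability = 0.7586.
Mean component reliability = 0.6267.
Difference = 0.7586 − 0.6267 = 0.132.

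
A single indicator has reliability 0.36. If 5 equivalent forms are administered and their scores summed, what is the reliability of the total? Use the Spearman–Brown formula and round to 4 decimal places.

ρ_k = kρ / (1 + (k−1)ρ) = 5·0.36 / (1 + 4·0.36) = 1.800 / 2.440 = 0.7377.

0.7377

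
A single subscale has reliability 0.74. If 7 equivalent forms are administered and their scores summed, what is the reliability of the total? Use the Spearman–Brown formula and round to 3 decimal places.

ρ_k = kρ / (1 + (k−1)ρ) = 7·0.74 / (1 + 6·0.74) = 5.180 / 5.440 = 0.952.

0.952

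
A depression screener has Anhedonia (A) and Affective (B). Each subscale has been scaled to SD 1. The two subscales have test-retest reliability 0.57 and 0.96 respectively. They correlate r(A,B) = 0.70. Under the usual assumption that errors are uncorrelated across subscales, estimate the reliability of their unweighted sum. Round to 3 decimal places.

0.862

Var(A+B) = 2 + 2·[0.70] = 2 + 1.4 = 3.4.
With uncorrelated errors the cross-covariances are all true-score covariance, so they carry over unchanged; only the diagonal terms shrink to ρᵢσᵢ².
True-score variance = [0.57 + 0.96] + 1.4 = 1.53 + 1.4 = 2.93.
Reliability = 2.93 / 3.4 = 0.862.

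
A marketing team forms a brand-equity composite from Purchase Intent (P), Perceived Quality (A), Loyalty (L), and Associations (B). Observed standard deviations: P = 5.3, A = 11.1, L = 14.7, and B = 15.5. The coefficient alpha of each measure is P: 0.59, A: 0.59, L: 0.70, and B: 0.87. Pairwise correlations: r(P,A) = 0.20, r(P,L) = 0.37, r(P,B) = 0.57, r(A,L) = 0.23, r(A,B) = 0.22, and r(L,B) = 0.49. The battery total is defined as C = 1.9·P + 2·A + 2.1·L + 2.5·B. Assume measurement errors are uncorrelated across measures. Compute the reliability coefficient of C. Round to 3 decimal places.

0.872

Var(C) = 1.9²·5.3² + 2²·11.1² + 2.1²·14.7² + 2.5²·15.5² + 2·[3.8·5.3·11.1·0.20 + 3.99·5.3·14.7·0.37 + 4.75·5.3·15.5·0.57 + 4.2·11.1·14.7·0.23 + 5·11.1·15.5·0.22 + 5.25·14.7·15.5·0.49] = 3048.76 + 2630.34 = 5679.11.
With uncorrelated errors the cross-covariances are all true-score covariance, so they carry over unchanged; only the diagonal terms shrink to ρᵢσᵢ².
True-score variance = [1.9²·5.3²·0.59 + 2²·11.1²·0.59 + 2.1²·14.7²·0.70 + 2.5²·15.5²·0.87] + 2630.34 = 2324.03 + 2630.34 = 4954.38.
Reliability = 4954.38 / 5679.11 = 0.872.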